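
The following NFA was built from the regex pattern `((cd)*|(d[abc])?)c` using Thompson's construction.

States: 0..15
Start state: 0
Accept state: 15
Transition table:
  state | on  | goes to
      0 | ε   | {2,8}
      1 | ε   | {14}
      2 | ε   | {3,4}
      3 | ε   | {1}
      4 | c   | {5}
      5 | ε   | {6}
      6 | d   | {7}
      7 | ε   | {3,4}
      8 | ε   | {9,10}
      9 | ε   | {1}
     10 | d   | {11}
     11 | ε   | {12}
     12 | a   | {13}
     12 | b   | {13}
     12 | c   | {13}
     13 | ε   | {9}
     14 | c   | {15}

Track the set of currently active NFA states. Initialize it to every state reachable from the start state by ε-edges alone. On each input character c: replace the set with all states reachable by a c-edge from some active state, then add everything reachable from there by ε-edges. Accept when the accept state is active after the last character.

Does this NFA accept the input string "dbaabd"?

S₀ = ε-closure({0}) = {0,1,2,3,4,8,9,10,14}
'd' @ 1: {11,12}
'b' @ 2: {1,9,13,14}
'a' @ 3: {}  — state set empty
rest 'abd' ignored (set empty)
end set {} — state 15 not in

Answer: REJECT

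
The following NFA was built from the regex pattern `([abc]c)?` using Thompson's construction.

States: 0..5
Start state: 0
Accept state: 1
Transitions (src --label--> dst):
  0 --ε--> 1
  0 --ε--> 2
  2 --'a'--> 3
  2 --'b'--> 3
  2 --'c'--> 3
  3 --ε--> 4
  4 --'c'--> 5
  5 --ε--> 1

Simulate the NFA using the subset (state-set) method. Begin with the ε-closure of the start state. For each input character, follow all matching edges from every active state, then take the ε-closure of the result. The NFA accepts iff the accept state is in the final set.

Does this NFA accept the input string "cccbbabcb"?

start: ε-closure({0}) = {0,1,2}
'c' @ 1: {3,4}
'c' @ 2: {1,5}  (accept∈set)
'c' @ 3: {}  — no active states
rest 'bbabcb' ignored (set empty)
after full input: {}  (accept=1 not in)

Answer: REJECT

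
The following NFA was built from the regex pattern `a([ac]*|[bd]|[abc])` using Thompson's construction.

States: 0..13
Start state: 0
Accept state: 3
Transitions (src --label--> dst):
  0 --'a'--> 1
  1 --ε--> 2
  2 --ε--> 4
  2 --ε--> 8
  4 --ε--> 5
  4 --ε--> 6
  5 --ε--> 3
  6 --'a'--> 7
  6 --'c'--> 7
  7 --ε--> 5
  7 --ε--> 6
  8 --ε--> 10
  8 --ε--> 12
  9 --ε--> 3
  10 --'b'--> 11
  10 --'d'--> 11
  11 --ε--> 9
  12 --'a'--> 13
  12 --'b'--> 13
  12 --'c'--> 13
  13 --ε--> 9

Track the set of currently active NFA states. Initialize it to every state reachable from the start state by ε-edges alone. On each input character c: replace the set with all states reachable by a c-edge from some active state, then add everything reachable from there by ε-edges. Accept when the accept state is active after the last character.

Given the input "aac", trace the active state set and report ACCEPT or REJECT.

initial (ε-close {0}): {0}
'a' @ 1: {1,2,3,4,5,6,8,10,12}  (accept∈set)
'a' @ 2: {3,5,6,7,9,13}  (accept∈set)
'c' @ 3: {3,5,6,7}  (accept∈set)
after full input: {3,5,6,7}  (accept=3 in)

Answer: ACCEPT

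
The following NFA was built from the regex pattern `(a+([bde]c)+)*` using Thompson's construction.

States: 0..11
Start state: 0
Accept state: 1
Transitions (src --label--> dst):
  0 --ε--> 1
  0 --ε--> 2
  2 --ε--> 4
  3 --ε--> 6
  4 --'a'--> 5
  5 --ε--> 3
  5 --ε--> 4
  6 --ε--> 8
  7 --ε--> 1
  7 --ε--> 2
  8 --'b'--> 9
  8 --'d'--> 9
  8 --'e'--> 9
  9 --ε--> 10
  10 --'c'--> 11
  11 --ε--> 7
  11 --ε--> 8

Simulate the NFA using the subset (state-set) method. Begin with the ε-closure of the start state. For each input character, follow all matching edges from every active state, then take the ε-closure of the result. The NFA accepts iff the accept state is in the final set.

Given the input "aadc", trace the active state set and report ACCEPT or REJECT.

S₀ = ε-closure({0}) = {0,1,2,4}
'a' @ 1: {3,4,5,6,8}
'a' @ 2: {3,4,5,6,8}
'd' @ 3: {9,10}
'c' @ 4: {1,2,4,7,8,11}  (accept∈set)
end set {1,2,4,7,8,11} — state 1 in

Answer: ACCEPT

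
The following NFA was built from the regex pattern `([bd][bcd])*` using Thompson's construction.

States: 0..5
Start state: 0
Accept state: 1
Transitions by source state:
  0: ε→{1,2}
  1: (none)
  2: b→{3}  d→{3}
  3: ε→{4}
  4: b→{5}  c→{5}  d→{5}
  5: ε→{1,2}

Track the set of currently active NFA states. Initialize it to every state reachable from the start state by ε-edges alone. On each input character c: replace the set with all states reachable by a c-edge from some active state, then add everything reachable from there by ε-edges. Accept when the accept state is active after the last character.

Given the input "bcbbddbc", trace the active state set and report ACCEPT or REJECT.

Answer: ACCEPT

Trace:
initial (ε-close {0}): {0,1,2}
'b' @ 1: {3,4}
'c' @ 2: {1,2,5}  ✓accept
'b' @ 3: {3,4}
'b' @ 4: {1,2,5}  ✓accept
'd' @ 5: {3,4}
'd' @ 6: {1,2,5}  ✓accept
'b' @ 7: {3,4}
'c' @ 8: {1,2,5}  ✓accept
end set {1,2,5} — state 1 in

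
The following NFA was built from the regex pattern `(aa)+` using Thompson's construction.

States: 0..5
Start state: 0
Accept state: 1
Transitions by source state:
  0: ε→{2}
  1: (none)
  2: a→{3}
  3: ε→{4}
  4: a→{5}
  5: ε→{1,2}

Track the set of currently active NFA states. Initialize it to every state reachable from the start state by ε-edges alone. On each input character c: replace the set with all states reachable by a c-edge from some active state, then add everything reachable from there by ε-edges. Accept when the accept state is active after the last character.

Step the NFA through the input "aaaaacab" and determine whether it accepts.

Answer: REJECT

Derivation:
initial (ε-close {0}): {0,2}
'a' @ 1: {3,4}
'a' @ 2: {1,2,5}  ✓accept
'a' @ 3: {3,4}
'a' @ 4: {1,2,5}  ✓accept
'a' @ 5: {3,4}
'c' @ 6: {}  — state set empty
rest 'ab' ignored (set empty)
after full input: {}  (accept=1 not in)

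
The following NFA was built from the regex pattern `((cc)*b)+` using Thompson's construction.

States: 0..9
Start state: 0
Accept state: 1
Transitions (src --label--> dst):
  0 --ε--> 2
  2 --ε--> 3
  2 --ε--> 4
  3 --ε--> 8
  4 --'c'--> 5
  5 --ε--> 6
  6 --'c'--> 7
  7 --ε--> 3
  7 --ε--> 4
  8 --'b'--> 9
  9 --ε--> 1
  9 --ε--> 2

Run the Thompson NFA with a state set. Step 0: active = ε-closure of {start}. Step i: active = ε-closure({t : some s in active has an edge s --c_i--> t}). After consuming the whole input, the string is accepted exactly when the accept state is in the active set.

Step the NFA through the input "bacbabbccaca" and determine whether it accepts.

Answer: REJECT

Trace:
S₀ = ε-closure({0}) = {0,2,3,4,8}
'b' @ 1: {1,2,3,4,8,9}  ✓accept
'a' @ 2: {}  — state set empty
rest 'cbabbccaca' ignored (set empty)
end set {} — state 1 not in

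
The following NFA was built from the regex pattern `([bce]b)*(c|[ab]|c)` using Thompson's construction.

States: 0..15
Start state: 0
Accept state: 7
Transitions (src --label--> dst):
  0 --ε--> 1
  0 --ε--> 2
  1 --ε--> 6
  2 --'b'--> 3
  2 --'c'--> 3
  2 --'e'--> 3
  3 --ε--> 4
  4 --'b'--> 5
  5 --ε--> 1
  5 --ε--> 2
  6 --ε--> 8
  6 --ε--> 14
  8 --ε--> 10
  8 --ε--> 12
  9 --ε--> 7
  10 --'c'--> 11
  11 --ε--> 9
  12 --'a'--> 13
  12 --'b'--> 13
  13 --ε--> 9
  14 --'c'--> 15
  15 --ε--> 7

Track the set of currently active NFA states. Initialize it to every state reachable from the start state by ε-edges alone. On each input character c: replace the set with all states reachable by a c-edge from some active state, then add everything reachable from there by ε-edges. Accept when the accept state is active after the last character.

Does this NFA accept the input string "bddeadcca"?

Answer: REJECT

Derivation:
initial (ε-close {0}): {0,1,2,6,8,10,12,14}
'b' @ 1: {3,4,7,9,13}  ✓accept
'd' @ 2: {}  — no active states
rest 'deadcca' ignored (set empty)
after full input: {}  (accept=7 not in)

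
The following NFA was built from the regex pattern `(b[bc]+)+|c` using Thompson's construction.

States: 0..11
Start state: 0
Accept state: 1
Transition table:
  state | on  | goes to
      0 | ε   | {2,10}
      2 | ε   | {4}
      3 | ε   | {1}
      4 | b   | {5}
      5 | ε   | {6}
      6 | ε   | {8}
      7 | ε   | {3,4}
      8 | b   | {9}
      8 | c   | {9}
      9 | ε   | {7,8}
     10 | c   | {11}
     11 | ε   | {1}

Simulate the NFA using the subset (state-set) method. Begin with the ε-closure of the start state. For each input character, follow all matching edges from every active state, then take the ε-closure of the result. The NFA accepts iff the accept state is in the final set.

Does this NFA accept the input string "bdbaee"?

Answer: REJECT

Derivation:
initial (ε-close {0}): {0,2,4,10}
'b' @ 1: {5,6,8}
'd' @ 2: {}  — no active states
rest 'baee' ignored (set empty)
end set {} — state 1 not in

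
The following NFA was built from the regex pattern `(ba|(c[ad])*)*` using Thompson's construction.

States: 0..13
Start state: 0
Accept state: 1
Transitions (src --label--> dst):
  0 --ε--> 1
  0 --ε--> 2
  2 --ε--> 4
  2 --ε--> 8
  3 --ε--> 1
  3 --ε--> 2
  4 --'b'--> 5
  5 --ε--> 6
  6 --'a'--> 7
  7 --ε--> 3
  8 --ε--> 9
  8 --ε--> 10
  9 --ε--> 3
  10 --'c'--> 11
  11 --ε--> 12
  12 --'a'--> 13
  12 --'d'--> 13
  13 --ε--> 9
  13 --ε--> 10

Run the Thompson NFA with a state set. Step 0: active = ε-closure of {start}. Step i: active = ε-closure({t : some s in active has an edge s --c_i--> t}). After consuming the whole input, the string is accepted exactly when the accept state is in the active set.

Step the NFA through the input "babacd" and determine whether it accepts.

initial (ε-close {0}): {0,1,2,3,4,8,9,10}
'b' @ 1: {5,6}
'a' @ 2: {1,2,3,4,7,8,9,10}  (accept∈set)
'b' @ 3: {5,6}
'a' @ 4: {1,2,3,4,7,8,9,10}  (accept∈set)
'c' @ 5: {11,12}
'd' @ 6: {1,2,3,4,8,9,10,13}  (accept∈set)
after full input: {1,2,3,4,8,9,10,13}  (accept=1 in)

Answer: ACCEPT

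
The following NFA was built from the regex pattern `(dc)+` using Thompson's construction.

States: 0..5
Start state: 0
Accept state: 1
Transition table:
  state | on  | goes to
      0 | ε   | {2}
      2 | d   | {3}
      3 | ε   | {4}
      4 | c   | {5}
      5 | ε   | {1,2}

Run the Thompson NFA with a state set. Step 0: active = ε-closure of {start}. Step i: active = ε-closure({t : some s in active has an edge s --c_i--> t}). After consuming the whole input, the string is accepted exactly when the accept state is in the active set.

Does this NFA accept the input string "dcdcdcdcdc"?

initial (ε-close {0}): {0,2}
'd' @ 1: {3,4}
'c' @ 2: {1,2,5}  [accepting]
'd' @ 3: {3,4}
'c' @ 4: {1,2,5}  [accepting]
'd' @ 5: {3,4}
'c' @ 6: {1,2,5}  [accepting]
'd' @ 7: {3,4}
'c' @ 8: {1,2,5}  [accepting]
'd' @ 9: {3,4}
'c' @ 10: {1,2,5}  [accepting]
end set {1,2,5} — state 1 in

Answer: ACCEPT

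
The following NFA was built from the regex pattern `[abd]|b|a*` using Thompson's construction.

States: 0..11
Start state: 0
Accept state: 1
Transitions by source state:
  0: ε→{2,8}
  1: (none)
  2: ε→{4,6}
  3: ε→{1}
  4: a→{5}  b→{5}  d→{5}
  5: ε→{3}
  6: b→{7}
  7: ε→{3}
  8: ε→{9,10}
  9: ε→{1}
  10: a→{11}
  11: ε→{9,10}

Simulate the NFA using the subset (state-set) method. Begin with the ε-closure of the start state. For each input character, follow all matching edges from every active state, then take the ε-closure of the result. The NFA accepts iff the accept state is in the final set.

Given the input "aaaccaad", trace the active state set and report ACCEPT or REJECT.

Answer: REJECT

Steps:
start: ε-closure({0}) = {0,1,2,4,6,8,9,10}
'a' @ 1: {1,3,5,9,10,11}  ✓accept
'a' @ 2: {1,9,10,11}  ✓accept
'a' @ 3: {1,9,10,11}  ✓accept
'c' @ 4: {}  — state set empty
rest 'caad' ignored (set empty)
end set {} — state 1 not in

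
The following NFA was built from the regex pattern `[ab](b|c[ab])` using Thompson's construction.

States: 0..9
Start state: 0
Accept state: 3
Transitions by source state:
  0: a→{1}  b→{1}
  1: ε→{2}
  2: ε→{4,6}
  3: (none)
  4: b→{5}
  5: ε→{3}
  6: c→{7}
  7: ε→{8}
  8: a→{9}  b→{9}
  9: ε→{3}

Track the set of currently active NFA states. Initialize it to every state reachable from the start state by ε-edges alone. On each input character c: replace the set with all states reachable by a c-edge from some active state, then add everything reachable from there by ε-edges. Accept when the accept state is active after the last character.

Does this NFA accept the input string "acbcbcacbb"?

start: ε-closure({0}) = {0}
'a' @ 1: {1,2,4,6}
'c' @ 2: {7,8}
'b' @ 3: {3,9}  (accept∈set)
'c' @ 4: {}  — state set empty
rest 'bcacbb' ignored (set empty)
after full input: {}  (accept=3 not in)

Answer: REJECT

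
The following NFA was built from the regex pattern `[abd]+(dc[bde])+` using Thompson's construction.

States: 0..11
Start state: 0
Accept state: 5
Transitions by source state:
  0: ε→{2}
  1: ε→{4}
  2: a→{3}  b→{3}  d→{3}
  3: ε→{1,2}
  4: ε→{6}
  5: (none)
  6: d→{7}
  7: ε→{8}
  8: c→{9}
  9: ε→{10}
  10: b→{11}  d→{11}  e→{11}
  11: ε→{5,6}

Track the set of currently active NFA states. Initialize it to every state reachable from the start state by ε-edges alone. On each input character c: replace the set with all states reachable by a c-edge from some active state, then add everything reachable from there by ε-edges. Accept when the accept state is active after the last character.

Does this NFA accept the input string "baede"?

Answer: REJECT

Derivation:
start: ε-closure({0}) = {0,2}
'b' @ 1: {1,2,3,4,6}
'a' @ 2: {1,2,3,4,6}
'e' @ 3: {}  — dead — no transitions
rest 'de' ignored (set empty)
after full input: {}  (accept=5 not in)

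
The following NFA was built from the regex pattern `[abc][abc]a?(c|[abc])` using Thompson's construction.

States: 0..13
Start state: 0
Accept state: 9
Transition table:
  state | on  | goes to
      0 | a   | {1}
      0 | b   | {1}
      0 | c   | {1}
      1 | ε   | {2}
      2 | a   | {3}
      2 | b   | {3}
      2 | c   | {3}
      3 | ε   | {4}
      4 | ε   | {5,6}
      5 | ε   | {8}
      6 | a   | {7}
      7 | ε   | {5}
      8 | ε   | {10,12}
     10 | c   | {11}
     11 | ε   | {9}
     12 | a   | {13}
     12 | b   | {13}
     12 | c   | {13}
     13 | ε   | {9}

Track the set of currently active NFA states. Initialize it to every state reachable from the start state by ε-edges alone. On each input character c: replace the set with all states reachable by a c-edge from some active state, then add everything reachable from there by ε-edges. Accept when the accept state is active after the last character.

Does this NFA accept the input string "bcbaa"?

Answer: REJECT

Steps:
initial (ε-close {0}): {0}
'b' @ 1: {1,2}
'c' @ 2: {3,4,5,6,8,10,12}
'b' @ 3: {9,13}  ✓accept
'a' @ 4: {}  — dead — no transitions
rest 'a' ignored (set empty)
after full input: {}  (accept=9 not in)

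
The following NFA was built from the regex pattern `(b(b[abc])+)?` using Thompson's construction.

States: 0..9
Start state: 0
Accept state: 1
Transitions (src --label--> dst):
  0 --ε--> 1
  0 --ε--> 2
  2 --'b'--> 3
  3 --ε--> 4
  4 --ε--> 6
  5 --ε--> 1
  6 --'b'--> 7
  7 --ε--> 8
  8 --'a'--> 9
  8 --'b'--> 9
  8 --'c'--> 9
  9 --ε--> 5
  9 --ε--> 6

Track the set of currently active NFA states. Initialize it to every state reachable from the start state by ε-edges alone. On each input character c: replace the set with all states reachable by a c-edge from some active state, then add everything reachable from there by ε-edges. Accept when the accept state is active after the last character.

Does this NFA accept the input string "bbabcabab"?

S₀ = ε-closure({0}) = {0,1,2}
'b' @ 1: {3,4,6}
'b' @ 2: {7,8}
'a' @ 3: {1,5,6,9}  ✓accept
'b' @ 4: {7,8}
'c' @ 5: {1,5,6,9}  ✓accept
'a' @ 6: {}  — state set empty
rest 'bab' ignored (set empty)
after full input: {}  (accept=1 not in)

Answer: REJECT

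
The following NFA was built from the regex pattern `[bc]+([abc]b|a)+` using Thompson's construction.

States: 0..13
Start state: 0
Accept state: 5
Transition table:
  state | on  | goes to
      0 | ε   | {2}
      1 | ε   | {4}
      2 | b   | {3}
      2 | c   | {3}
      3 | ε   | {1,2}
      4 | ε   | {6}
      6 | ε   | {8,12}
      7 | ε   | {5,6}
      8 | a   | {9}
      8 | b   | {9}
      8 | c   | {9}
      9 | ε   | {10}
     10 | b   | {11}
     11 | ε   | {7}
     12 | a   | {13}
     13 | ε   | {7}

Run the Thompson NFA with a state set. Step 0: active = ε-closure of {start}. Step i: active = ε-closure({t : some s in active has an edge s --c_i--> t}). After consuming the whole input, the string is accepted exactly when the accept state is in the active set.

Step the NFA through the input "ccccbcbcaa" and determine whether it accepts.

Answer: ACCEPT

Trace:
start: ε-closure({0}) = {0,2}
'c' @ 1: {1,2,3,4,6,8,12}
'c' @ 2: {1,2,3,4,6,8,9,10,12}
'c' @ 3: {1,2,3,4,6,8,9,10,12}
'c' @ 4: {1,2,3,4,6,8,9,10,12}
'b' @ 5: {1,2,3,4,5,6,7,8,9,10,11,12}  [accepting]
'c' @ 6: {1,2,3,4,6,8,9,10,12}
'b' @ 7: {1,2,3,4,5,6,7,8,9,10,11,12}  [accepting]
'c' @ 8: {1,2,3,4,6,8,9,10,12}
'a' @ 9: {5,6,7,8,9,10,12,13}  [accepting]
'a' @ 10: {5,6,7,8,9,10,12,13}  [accepting]
end set {5,6,7,8,9,10,12,13} — state 5 in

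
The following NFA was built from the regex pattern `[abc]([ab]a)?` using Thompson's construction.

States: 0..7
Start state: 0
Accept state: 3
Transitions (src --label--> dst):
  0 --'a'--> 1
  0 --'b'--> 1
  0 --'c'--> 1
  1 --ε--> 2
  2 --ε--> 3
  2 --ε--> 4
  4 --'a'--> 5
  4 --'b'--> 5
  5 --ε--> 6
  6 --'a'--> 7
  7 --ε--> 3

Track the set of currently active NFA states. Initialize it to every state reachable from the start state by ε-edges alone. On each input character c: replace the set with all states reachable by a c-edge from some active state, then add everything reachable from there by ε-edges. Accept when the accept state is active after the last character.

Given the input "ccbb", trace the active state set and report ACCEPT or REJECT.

Answer: REJECT

Steps:
S₀ = ε-closure({0}) = {0}
'c' @ 1: {1,2,3,4}  ✓accept
'c' @ 2: {}  — dead — no transitions
rest 'bb' ignored (set empty)
after full input: {}  (accept=3 not in)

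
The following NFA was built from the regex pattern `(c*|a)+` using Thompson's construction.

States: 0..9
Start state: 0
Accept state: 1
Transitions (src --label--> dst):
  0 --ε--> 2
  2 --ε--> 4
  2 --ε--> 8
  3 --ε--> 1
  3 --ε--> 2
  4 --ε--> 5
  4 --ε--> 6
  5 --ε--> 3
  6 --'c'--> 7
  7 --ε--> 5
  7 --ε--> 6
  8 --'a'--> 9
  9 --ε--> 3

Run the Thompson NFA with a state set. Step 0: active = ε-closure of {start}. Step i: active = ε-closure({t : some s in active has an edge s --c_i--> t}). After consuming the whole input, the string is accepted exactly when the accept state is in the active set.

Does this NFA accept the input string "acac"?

start: ε-closure({0}) = {0,1,2,3,4,5,6,8}
'a' @ 1: {1,2,3,4,5,6,8,9}  (accept∈set)
'c' @ 2: {1,2,3,4,5,6,7,8}  (accept∈set)
'a' @ 3: {1,2,3,4,5,6,8,9}  (accept∈set)
'c' @ 4: {1,2,3,4,5,6,7,8}  (accept∈set)
end set {1,2,3,4,5,6,7,8} — state 1 in

Answer: ACCEPT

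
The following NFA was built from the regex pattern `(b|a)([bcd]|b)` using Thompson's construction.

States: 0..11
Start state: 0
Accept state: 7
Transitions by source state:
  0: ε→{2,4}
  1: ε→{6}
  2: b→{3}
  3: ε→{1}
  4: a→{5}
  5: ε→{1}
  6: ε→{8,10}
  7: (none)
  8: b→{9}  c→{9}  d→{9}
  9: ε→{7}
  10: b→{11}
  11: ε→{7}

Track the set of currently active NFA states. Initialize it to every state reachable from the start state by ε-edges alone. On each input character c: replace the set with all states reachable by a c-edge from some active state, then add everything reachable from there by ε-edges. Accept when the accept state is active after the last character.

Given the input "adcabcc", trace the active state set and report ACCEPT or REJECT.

S₀ = ε-closure({0}) = {0,2,4}
'a' @ 1: {1,5,6,8,10}
'd' @ 2: {7,9}  [accepting]
'c' @ 3: {}  — dead — no transitions
rest 'abcc' ignored (set empty)
after full input: {}  (accept=7 not in)

Answer: REJECT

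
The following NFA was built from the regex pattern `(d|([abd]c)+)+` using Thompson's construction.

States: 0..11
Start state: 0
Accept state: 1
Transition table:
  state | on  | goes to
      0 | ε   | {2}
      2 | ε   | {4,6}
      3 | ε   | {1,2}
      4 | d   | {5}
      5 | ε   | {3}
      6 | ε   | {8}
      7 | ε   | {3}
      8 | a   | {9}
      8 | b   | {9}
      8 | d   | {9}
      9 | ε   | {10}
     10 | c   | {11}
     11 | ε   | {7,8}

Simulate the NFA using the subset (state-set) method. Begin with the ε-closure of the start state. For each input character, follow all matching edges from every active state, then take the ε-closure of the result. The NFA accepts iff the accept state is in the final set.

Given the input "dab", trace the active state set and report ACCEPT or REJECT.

Answer: REJECT

Steps:
S₀ = ε-closure({0}) = {0,2,4,6,8}
'd' @ 1: {1,2,3,4,5,6,8,9,10}  [accepting]
'a' @ 2: {9,10}
'b' @ 3: {}  — dead — no transitions
final: {}; accept 1 not in set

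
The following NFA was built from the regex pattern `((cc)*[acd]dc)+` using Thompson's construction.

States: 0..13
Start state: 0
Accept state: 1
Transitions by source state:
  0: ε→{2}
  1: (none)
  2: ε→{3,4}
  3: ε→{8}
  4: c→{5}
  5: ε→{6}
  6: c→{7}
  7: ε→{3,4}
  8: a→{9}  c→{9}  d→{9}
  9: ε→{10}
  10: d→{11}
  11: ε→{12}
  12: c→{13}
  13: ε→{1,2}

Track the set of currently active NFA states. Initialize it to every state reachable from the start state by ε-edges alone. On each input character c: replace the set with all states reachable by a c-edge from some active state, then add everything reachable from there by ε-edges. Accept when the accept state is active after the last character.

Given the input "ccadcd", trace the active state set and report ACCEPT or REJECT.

Answer: REJECT

Steps:
S₀ = ε-closure({0}) = {0,2,3,4,8}
'c' @ 1: {5,6,9,10}
'c' @ 2: {3,4,7,8}
'a' @ 3: {9,10}
'd' @ 4: {11,12}
'c' @ 5: {1,2,3,4,8,13}  (accept∈set)
'd' @ 6: {9,10}
end set {9,10} — state 1 not in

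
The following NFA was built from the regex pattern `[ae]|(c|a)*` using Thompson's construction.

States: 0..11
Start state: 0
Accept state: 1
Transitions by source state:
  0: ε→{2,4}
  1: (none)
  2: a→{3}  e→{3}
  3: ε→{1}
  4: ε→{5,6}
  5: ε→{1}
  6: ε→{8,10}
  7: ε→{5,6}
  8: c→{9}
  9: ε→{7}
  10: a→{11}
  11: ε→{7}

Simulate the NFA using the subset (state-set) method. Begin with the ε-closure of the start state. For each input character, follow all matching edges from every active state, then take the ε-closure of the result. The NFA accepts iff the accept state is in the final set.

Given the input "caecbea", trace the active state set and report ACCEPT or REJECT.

start: ε-closure({0}) = {0,1,2,4,5,6,8,10}
'c' @ 1: {1,5,6,7,8,9,10}  ✓accept
'a' @ 2: {1,5,6,7,8,10,11}  ✓accept
'e' @ 3: {}  — state set empty
rest 'cbea' ignored (set empty)
after full input: {}  (accept=1 not in)

Answer: REJECT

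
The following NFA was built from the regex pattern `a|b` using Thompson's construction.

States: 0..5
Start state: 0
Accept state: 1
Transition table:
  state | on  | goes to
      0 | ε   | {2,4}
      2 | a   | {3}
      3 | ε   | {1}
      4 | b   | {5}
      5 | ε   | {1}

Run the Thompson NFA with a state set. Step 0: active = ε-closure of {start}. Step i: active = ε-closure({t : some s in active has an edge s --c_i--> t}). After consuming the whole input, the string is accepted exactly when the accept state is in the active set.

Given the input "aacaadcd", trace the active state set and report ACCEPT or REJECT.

Answer: REJECT

Trace:
initial (ε-close {0}): {0,2,4}
'a' @ 1: {1,3}  (accept∈set)
'a' @ 2: {}  — dead — no transitions
rest 'caadcd' ignored (set empty)
after full input: {}  (accept=1 not in)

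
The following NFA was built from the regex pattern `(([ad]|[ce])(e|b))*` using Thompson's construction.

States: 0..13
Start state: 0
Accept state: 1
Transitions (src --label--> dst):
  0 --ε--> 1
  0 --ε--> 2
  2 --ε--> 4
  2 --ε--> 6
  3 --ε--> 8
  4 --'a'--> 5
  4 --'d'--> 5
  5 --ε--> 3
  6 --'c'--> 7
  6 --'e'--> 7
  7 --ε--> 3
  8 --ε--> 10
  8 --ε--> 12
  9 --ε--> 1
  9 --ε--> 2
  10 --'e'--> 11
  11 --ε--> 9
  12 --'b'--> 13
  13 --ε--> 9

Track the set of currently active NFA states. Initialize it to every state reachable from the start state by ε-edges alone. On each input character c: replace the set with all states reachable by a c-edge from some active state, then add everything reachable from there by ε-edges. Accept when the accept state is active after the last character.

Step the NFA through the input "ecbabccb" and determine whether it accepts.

S₀ = ε-closure({0}) = {0,1,2,4,6}
'e' @ 1: {3,7,8,10,12}
'c' @ 2: {}  — no active states
rest 'babccb' ignored (set empty)
after full input: {}  (accept=1 not in)

Answer: REJECT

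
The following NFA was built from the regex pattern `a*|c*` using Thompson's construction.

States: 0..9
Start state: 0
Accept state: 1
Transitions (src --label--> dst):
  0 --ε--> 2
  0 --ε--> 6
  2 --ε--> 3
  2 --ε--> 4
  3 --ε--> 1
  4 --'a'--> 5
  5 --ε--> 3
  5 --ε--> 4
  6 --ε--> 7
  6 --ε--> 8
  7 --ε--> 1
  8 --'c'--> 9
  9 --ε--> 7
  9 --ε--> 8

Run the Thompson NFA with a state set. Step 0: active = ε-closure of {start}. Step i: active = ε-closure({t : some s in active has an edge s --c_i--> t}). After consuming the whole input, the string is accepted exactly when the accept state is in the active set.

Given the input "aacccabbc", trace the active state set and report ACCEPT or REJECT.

initial (ε-close {0}): {0,1,2,3,4,6,7,8}
'a' @ 1: {1,3,4,5}  (accept∈set)
'a' @ 2: {1,3,4,5}  (accept∈set)
'c' @ 3: {}  — dead — no transitions
rest 'ccabbc' ignored (set empty)
final: {}; accept 1 not in set

Answer: REJECT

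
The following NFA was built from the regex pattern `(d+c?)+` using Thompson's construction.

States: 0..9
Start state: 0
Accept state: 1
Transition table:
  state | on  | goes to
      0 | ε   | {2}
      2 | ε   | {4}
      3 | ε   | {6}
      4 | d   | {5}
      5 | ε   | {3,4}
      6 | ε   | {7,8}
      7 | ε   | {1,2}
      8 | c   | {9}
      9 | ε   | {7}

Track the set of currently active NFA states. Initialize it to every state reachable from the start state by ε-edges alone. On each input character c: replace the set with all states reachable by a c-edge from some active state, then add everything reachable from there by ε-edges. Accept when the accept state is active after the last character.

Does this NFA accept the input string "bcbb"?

start: ε-closure({0}) = {0,2,4}
'b' @ 1: {}  — dead — no transitions
rest 'cbb' ignored (set empty)
final: {}; accept 1 not in set

Answer: REJECT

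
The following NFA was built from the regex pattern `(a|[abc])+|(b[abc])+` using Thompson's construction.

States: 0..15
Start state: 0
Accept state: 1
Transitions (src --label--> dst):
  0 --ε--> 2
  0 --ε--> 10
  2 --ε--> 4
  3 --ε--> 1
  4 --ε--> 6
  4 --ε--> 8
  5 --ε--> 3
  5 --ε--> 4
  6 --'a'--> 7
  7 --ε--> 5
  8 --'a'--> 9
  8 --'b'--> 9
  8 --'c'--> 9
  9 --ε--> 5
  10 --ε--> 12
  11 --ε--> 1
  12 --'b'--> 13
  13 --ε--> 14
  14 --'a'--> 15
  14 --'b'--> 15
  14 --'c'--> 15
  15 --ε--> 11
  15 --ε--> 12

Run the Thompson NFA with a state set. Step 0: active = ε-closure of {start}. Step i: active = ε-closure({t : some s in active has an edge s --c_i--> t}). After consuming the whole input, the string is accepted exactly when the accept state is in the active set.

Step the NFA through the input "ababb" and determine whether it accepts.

initial (ε-close {0}): {0,2,4,6,8,10,12}
'a' @ 1: {1,3,4,5,6,7,8,9}  [accepting]
'b' @ 2: {1,3,4,5,6,8,9}  [accepting]
'a' @ 3: {1,3,4,5,6,7,8,9}  [accepting]
'b' @ 4: {1,3,4,5,6,8,9}  [accepting]
'b' @ 5: {1,3,4,5,6,8,9}  [accepting]
final: {1,3,4,5,6,8,9}; accept 1 in set

Answer: ACCEPT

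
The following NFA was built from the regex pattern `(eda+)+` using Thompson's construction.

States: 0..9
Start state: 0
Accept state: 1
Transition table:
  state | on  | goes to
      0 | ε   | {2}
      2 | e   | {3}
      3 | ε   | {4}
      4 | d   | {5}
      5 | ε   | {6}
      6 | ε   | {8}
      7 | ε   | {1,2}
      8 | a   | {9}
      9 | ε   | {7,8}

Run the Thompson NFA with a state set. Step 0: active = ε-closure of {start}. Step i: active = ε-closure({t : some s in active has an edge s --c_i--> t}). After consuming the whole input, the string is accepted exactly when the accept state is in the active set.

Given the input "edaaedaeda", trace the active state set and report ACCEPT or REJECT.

Answer: ACCEPT

Steps:
start: ε-closure({0}) = {0,2}
'e' @ 1: {3,4}
'd' @ 2: {5,6,8}
'a' @ 3: {1,2,7,8,9}  [accepting]
'a' @ 4: {1,2,7,8,9}  [accepting]
'e' @ 5: {3,4}
'd' @ 6: {5,6,8}
'a' @ 7: {1,2,7,8,9}  [accepting]
'e' @ 8: {3,4}
'd' @ 9: {5,6,8}
'a' @ 10: {1,2,7,8,9}  [accepting]
final: {1,2,7,8,9}; accept 1 in set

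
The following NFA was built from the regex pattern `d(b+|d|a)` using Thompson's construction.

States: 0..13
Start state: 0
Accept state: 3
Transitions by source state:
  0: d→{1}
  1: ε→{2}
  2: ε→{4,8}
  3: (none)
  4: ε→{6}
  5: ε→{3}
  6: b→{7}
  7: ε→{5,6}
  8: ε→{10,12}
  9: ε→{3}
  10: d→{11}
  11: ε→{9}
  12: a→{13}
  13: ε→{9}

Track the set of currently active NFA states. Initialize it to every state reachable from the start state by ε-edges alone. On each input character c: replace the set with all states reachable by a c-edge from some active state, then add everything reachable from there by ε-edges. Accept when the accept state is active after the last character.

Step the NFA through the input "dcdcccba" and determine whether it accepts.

start: ε-closure({0}) = {0}
'd' @ 1: {1,2,4,6,8,10,12}
'c' @ 2: {}  — dead — no transitions
rest 'dcccba' ignored (set empty)
end set {} — state 3 not in

Answer: REJECT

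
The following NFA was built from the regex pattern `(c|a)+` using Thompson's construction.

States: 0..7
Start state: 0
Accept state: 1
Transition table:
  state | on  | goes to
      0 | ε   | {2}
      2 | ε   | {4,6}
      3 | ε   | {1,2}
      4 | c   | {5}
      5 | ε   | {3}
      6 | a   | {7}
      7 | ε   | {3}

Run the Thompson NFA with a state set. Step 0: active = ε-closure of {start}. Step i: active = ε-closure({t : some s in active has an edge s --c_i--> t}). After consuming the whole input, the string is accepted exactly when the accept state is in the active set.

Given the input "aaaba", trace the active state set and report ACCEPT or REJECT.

Answer: REJECT

Trace:
initial (ε-close {0}): {0,2,4,6}
'a' @ 1: {1,2,3,4,6,7}  ✓accept
'a' @ 2: {1,2,3,4,6,7}  ✓accept
'a' @ 3: {1,2,3,4,6,7}  ✓accept
'b' @ 4: {}  — no active states
rest 'a' ignored (set empty)
after full input: {}  (accept=1 not in)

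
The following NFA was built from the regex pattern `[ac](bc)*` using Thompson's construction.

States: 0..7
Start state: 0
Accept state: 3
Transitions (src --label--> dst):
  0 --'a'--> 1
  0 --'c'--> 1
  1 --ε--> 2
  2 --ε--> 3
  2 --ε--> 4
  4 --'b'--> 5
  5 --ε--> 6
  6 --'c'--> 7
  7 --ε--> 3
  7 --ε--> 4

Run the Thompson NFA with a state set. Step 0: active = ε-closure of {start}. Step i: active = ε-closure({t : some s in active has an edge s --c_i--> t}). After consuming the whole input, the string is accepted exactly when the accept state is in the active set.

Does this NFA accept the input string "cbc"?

Answer: ACCEPT

Derivation:
start: ε-closure({0}) = {0}
'c' @ 1: {1,2,3,4}  [accepting]
'b' @ 2: {5,6}
'c' @ 3: {3,4,7}  [accepting]
end set {3,4,7} — state 3 in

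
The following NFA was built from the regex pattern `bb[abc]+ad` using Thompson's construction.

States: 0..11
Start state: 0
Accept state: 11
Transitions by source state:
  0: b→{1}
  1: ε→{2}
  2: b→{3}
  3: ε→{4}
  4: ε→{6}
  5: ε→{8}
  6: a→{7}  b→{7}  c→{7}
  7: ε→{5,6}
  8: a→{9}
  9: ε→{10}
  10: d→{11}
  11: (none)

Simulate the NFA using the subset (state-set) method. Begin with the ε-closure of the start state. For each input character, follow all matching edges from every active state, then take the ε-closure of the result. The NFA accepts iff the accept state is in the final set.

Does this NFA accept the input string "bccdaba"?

Answer: REJECT

Trace:
S₀ = ε-closure({0}) = {0}
'b' @ 1: {1,2}
'c' @ 2: {}  — state set empty
rest 'cdaba' ignored (set empty)
after full input: {}  (accept=11 not in)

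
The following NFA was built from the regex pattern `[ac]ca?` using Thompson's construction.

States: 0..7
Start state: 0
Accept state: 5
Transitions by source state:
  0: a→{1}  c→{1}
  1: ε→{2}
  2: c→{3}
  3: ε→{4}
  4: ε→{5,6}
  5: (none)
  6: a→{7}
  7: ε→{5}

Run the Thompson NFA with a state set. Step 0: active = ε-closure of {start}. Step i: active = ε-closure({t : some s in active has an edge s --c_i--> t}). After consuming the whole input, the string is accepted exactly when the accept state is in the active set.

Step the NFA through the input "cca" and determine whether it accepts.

S₀ = ε-closure({0}) = {0}
'c' @ 1: {1,2}
'c' @ 2: {3,4,5,6}  [accepting]
'a' @ 3: {5,7}  [accepting]
end set {5,7} — state 5 in

Answer: ACCEPT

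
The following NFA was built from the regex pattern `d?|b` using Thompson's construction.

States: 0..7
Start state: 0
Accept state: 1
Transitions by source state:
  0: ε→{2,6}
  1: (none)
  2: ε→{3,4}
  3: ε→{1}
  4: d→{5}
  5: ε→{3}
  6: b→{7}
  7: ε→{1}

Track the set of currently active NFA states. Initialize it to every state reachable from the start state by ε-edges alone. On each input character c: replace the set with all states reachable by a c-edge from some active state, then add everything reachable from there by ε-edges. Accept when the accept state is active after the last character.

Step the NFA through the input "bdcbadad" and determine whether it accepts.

S₀ = ε-closure({0}) = {0,1,2,3,4,6}
'b' @ 1: {1,7}  ✓accept
'd' @ 2: {}  — dead — no transitions
rest 'cbadad' ignored (set empty)
final: {}; accept 1 not in set

Answer: REJECT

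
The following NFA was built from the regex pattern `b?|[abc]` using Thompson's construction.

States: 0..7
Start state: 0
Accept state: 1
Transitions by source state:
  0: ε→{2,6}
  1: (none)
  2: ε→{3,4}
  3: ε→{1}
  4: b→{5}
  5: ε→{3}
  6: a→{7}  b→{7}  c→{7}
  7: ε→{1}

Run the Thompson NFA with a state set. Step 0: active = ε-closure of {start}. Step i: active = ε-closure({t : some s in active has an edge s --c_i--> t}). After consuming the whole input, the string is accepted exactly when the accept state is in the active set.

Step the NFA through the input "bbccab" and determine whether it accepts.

Answer: REJECT

Derivation:
start: ε-closure({0}) = {0,1,2,3,4,6}
'b' @ 1: {1,3,5,7}  (accept∈set)
'b' @ 2: {}  — dead — no transitions
rest 'ccab' ignored (set empty)
after full input: {}  (accept=1 not in)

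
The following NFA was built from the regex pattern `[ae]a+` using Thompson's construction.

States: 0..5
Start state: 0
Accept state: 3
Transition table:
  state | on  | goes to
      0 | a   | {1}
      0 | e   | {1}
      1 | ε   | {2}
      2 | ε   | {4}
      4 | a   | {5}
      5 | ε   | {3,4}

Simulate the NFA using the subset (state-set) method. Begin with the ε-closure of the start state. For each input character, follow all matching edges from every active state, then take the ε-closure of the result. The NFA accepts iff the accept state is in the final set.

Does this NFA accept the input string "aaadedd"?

start: ε-closure({0}) = {0}
'a' @ 1: {1,2,4}
'a' @ 2: {3,4,5}  (accept∈set)
'a' @ 3: {3,4,5}  (accept∈set)
'd' @ 4: {}  — dead — no transitions
rest 'edd' ignored (set empty)
after full input: {}  (accept=3 not in)

Answer: REJECT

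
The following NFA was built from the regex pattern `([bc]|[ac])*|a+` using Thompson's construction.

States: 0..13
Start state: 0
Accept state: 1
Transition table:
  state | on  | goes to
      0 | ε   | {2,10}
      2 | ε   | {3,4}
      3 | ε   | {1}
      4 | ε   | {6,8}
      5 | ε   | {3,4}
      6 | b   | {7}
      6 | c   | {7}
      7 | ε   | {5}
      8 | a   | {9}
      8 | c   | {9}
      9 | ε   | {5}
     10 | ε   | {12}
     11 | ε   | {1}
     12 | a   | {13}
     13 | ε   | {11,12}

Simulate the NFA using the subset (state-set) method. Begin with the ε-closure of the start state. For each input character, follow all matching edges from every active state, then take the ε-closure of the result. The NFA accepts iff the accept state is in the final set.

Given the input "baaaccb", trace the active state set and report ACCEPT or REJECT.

S₀ = ε-closure({0}) = {0,1,2,3,4,6,8,10,12}
'b' @ 1: {1,3,4,5,6,7,8}  [accepting]
'a' @ 2: {1,3,4,5,6,8,9}  [accepting]
'a' @ 3: {1,3,4,5,6,8,9}  [accepting]
'a' @ 4: {1,3,4,5,6,8,9}  [accepting]
'c' @ 5: {1,3,4,5,6,7,8,9}  [accepting]
'c' @ 6: {1,3,4,5,6,7,8,9}  [accepting]
'b' @ 7: {1,3,4,5,6,7,8}  [accepting]
final: {1,3,4,5,6,7,8}; accept 1 in set

Answer: ACCEPT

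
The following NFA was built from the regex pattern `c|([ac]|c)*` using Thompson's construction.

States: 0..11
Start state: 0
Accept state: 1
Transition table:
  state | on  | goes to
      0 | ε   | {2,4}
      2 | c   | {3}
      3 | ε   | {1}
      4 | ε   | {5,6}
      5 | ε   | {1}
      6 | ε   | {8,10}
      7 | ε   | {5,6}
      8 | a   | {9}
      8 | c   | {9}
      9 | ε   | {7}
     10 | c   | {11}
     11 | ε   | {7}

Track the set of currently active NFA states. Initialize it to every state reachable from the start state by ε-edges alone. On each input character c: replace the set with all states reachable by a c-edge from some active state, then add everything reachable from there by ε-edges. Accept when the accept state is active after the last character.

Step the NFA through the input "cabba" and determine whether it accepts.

start: ε-closure({0}) = {0,1,2,4,5,6,8,10}
'c' @ 1: {1,3,5,6,7,8,9,10,11}  (accept∈set)
'a' @ 2: {1,5,6,7,8,9,10}  (accept∈set)
'b' @ 3: {}  — dead — no transitions
rest 'ba' ignored (set empty)
final: {}; accept 1 not in set

Answer: REJECT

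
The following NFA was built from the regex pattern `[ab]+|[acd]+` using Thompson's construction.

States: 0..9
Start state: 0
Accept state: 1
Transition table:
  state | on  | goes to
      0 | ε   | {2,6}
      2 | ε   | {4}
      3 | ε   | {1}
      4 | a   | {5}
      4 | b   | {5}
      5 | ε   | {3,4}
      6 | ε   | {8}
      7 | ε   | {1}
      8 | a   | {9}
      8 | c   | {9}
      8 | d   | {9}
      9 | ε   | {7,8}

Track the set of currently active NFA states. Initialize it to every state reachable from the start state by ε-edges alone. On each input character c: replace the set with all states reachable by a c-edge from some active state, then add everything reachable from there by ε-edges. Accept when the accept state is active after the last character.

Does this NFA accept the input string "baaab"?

start: ε-closure({0}) = {0,2,4,6,8}
'b' @ 1: {1,3,4,5}  [accepting]
'a' @ 2: {1,3,4,5}  [accepting]
'a' @ 3: {1,3,4,5}  [accepting]
'a' @ 4: {1,3,4,5}  [accepting]
'b' @ 5: {1,3,4,5}  [accepting]
end set {1,3,4,5} — state 1 in

Answer: ACCEPT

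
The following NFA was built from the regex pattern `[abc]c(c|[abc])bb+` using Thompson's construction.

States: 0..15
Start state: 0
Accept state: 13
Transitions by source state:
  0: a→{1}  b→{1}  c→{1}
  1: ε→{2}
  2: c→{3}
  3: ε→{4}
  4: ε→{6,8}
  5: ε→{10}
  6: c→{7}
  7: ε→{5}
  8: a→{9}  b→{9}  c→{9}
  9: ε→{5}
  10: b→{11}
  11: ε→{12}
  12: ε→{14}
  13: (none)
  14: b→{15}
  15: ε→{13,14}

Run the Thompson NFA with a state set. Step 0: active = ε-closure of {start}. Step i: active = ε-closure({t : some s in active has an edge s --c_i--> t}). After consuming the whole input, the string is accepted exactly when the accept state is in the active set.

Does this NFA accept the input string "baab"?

S₀ = ε-closure({0}) = {0}
'b' @ 1: {1,2}
'a' @ 2: {}  — state set empty
rest 'ab' ignored (set empty)
final: {}; accept 13 not in set

Answer: REJECT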